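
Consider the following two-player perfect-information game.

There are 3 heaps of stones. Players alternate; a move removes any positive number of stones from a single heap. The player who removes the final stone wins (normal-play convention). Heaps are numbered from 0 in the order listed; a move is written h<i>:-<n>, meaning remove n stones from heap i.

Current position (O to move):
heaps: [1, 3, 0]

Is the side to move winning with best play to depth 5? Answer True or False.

O winning at [(1,3,0)]: True

p1 O@[(1,3,0)]: h0:-1[(0,3,0)]-1 h1:-1[(1,2,0)]-1 h1:-2[(1,1,0)]+1* h1:-3[(1,0,0)]-1
p2 X@[(1,1,0)]: h0:-1[(0,1,0)]-1* h1:-1[(1,0,0)]-1
p3 O@[(0,1,0)]: h1:-1[(0,0,0)]+1*
p4 X@[(0,0,0)] terminal -1; root [(1,3,0)] d5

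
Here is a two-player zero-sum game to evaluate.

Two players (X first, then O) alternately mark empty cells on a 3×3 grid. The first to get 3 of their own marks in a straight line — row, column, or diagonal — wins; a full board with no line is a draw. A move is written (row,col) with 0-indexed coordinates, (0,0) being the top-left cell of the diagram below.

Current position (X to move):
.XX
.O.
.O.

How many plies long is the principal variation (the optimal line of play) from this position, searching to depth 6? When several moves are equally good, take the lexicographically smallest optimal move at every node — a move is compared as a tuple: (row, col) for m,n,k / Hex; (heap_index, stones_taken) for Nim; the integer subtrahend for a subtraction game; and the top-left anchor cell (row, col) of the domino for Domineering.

PV length from [.XX/.O./.O.]: 1 ply

p1 X@[.XX/.O./.O.]: (0,0)[XXX/.O./.O.]+1* (1,0)[.XX/XO./.O.]+0 (1,2)[.XX/.OX/.O.]+1 (2,0)[.XX/.O./XO.]+0 (2,2)[.XX/.O./.OX]+1
p2 O@[XXX/.O./.O.] terminal -1; root [.XX/.O./.O.] d6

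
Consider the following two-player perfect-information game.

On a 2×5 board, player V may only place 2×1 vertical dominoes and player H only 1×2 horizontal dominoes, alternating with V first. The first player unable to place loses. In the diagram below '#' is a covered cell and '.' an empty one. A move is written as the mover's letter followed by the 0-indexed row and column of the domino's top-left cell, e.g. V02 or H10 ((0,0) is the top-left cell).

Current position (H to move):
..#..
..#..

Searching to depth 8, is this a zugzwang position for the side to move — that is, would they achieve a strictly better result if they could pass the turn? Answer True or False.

p1 H@[..#../..#..]: H00[###../..#..]-1* H03[..###/..#..]-1 H10[..#../###..]-1 H13[..#../..###]-1
p2 V@[###../..#..]: V03[####./..##.]+1* V04[###.#/..#.#]+1
p3 H@[####./..##.]: H10[####./####.]-1*
p4 V@[####./####.]: V04[#####/#####]+1*
p5 H@[#####/#####] terminal -1; root [..#../..#..] d8
suppose H passes — search the same position with V to move:
pass> p1 V@[..#../..#..]: V00[#.#../#.#..]-1* V01[.##../.##..]-1 V03[..##./..##.]-1 V04[..#.#/..#.#]-1
pass> p2 H@[#.#../#.#..]: H03[#.###/#.#..]+1* H13[#.#../#.###]+1
pass> p3 V@[#.###/#.#..]: V01[#####/###..]-1*
pass> p4 H@[#####/###..]: H13[#####/#####]+1*
pass> p5 V@[#####/#####] terminal -1; root [..#../..#..] d8
for H: play -1, pass +1

zugzwang(..#../..#.., H) = True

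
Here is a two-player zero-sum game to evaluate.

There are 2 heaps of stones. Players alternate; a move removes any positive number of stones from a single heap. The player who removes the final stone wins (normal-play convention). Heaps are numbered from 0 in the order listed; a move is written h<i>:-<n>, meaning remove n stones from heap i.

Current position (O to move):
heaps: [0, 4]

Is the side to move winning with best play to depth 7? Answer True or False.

O winning at [(0,4)]: True

p1 O@[(0,4)]: h1:-1[(0,3)]-1 h1:-2[(0,2)]-1 h1:-3[(0,1)]-1 h1:-4[(0,0)]+1*
p2 X@[(0,0)] terminal -1; root [(0,4)] d7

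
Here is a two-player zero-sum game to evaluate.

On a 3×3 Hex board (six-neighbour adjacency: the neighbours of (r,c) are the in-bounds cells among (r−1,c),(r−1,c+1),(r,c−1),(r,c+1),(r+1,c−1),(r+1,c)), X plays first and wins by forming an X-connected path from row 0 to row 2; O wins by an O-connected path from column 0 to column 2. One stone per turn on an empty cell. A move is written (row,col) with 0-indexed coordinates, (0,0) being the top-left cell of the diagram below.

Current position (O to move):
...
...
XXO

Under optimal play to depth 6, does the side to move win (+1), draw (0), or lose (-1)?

[.../.../XXO] O move#1: (0,0):-1/O../.../XXO*, (0,1):-1/.O./.../XXO, (0,2):-1/..O/.../XXO, (1,0):-1/.../O../XXO, (1,1):-1/.../.O./XXO, (1,2):-1/.../..O/XXO
[O../.../XXO] X move#2: (0,1):+1/OX./.../XXO*, (0,2):+1/O.X/.../XXO, (1,0):+1/O../X../XXO, (1,1):+1/O../.X./XXO, (1,2):+1/O../..X/XXO
[OX./.../XXO] O move#3: (0,2):-1/OXO/.../XXO*, (1,0):-1/OX./O../XXO, (1,1):-1/OX./.O./XXO, (1,2):-1/OX./..O/XXO
[OXO/.../XXO] X move#4: (1,0):+1/OXO/X../XXO*, (1,1):+1/OXO/.X./XXO, (1,2):+1/OXO/..X/XXO
[OXO/X../XXO] end (terminal -1, O#5); searched .../.../XXO to 6

value(.../.../XXO, O) = -1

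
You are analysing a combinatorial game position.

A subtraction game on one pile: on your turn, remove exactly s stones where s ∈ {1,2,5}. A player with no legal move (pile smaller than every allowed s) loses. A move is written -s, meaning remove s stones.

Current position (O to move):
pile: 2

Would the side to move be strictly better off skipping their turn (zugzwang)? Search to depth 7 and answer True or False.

[2] O move#1: -1:-1/1, -2:+1/0*
[0] end (terminal -1, X#2); searched 2 to 7
pass branch (X moves first from the same position):
  | [2] X move#1: -1:-1/1, -2:+1/0*
  | [0] end (terminal -1, O#2); searched 2 to 7
O moving scores +1; O passing scores -1

zugzwang(2, O) = False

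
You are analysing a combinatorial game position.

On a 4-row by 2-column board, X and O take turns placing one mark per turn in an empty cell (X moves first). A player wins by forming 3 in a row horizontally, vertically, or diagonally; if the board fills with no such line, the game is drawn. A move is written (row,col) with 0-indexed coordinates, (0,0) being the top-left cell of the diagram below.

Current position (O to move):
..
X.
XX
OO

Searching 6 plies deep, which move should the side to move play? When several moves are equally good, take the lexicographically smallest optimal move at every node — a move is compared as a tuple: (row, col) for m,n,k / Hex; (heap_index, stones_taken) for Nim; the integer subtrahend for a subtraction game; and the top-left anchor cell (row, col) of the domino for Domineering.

O's best at [../X./XX/OO]: (0,0)

p1 O@[../X./XX/OO]: (0,0)[O./X./XX/OO]+0* (0,1)[.O/X./XX/OO]-1 (1,1)[../XO/XX/OO]-1
p2 X@[O./X./XX/OO]: (0,1)[OX/X./XX/OO]+0* (1,1)[O./XX/XX/OO]+0
p3 O@[OX/X./XX/OO]: (1,1)[OX/XO/XX/OO]+0*
p4 X@[OX/XO/XX/OO] terminal +0; root [../X./XX/OO] d6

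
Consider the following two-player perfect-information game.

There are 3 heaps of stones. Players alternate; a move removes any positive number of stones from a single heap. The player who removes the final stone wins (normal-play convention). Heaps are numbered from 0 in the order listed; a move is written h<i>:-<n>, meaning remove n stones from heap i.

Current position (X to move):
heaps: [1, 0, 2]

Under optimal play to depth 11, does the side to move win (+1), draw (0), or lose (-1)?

value((1,0,2), X) = +1

ply 1, X at (1,0,2) | h0:-1=-1→(0,0,2); h2:-1=+1→(1,0,1)*; h2:-2=-1→(1,0,0)
ply 2, O at (1,0,1) | h0:-1=-1→(0,0,1)*; h2:-1=-1→(1,0,0)
ply 3, X at (0,0,1) | h2:-1=+1→(0,0,0)*
ply 4: (0,0,0) is terminal -1 (O); from (1,0,2) depth 11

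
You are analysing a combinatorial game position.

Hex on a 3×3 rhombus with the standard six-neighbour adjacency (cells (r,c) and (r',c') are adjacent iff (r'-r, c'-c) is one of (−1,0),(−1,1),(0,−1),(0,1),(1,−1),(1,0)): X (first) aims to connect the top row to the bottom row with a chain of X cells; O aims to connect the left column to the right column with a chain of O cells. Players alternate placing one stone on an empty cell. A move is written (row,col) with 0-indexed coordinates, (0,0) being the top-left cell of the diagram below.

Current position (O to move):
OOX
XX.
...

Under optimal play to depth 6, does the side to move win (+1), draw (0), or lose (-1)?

value(OOX/XX./..., O) = -1

ply 1, O at OOX/XX./... | (1,2)=-1→OOX/XXO/...*; (2,0)=-1→OOX/XX./O..; (2,1)=-1→OOX/XX./.O.; (2,2)=-1→OOX/XX./..O
ply 2, X at OOX/XXO/... | (2,0)=+1→OOX/XXO/X..*; (2,1)=+1→OOX/XXO/.X.; (2,2)=+1→OOX/XXO/..X
ply 3: OOX/XXO/X.. is terminal -1 (O); from OOX/XX./... depth 6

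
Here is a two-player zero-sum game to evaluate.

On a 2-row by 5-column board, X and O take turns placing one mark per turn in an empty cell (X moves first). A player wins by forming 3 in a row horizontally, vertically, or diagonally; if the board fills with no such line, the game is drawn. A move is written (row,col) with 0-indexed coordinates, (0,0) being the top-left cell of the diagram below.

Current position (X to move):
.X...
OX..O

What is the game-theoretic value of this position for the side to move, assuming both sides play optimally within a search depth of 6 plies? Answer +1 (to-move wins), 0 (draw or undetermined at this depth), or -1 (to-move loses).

[.X.../OX..O] X move#1: (0,0):+0/XX.../OX..O, (0,2):+1/.XX../OX..O*, (0,3):+0/.X.X./OX..O, (0,4):+0/.X..X/OX..O, (1,2):+1/.X.../OXX.O, (1,3):+1/.X.../OX.XO
[.XX../OX..O] O move#2: (0,0):-1/OXX../OX..O*, (0,3):-1/.XXO./OX..O, (0,4):-1/.XX.O/OX..O, (1,2):-1/.XX../OXO.O, (1,3):-1/.XX../OX.OO
[OXX../OX..O] X move#3: (0,3):+1/OXXX./OX..O*, (0,4):+0/OXX.X/OX..O, (1,2):+1/OXX../OXX.O, (1,3):+1/OXX../OX.XO
[OXXX./OX..O] end (terminal -1, O#4); searched .X.../OX..O to 6

value(.X.../OX..O, X) = +1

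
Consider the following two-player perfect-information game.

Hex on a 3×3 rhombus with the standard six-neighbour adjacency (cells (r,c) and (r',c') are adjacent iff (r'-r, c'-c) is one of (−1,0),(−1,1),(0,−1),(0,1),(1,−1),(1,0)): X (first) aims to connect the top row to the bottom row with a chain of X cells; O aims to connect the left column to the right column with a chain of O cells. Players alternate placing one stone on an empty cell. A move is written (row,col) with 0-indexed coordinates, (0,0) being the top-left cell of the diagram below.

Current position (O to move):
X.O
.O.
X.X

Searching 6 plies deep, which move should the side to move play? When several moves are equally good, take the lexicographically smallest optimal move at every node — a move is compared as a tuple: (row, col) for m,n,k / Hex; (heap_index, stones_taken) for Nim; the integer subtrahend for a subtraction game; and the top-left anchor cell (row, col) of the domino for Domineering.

[X.O/.O./X.X] O move#1: (0,1):-1/XOO/.O./X.X, (1,0):+1/X.O/OO./X.X*, (1,2):-1/X.O/.OO/X.X, (2,1):-1/X.O/.O./XOX
[X.O/OO./X.X] end (terminal -1, X#2); searched X.O/.O./X.X to 6

O's best at [X.O/.O./X.X]: (1,0)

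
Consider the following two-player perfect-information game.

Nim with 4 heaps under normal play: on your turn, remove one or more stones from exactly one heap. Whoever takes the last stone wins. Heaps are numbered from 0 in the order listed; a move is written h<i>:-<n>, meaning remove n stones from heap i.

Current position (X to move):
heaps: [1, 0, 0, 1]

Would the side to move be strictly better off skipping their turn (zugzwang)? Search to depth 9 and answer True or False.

p1 X@[(1,0,0,1)]: h0:-1[(0,0,0,1)]-1* h3:-1[(1,0,0,0)]-1
p2 O@[(0,0,0,1)]: h3:-1[(0,0,0,0)]+1*
p3 X@[(0,0,0,0)] terminal -1; root [(1,0,0,1)] d9
pass branch (O moves first from the same position):
  | p1 O@[(1,0,0,1)]: h0:-1[(0,0,0,1)]-1* h3:-1[(1,0,0,0)]-1
  | p2 X@[(0,0,0,1)]: h3:-1[(0,0,0,0)]+1*
  | p3 O@[(0,0,0,0)] terminal -1; root [(1,0,0,1)] d9
X moving scores -1; X passing scores +1

zugzwang((1,0,0,1), X) = True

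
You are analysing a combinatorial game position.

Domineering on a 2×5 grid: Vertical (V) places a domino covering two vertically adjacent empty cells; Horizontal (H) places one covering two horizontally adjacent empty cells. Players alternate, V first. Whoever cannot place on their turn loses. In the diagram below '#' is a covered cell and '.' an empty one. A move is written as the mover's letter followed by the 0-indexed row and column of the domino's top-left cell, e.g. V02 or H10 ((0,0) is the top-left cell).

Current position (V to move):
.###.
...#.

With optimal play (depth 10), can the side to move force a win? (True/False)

[.###./...#.] V move#1: V00:+1/####./#..#.*, V04:-1/.####/...##
[####./#..#.] H move#2: H11:-1/####./####.*
[####./####.] V move#3: V04:+1/#####/#####*
[#####/#####] end (terminal -1, H#4); searched .###./...#. to 10

V winning at [.###./...#.]: True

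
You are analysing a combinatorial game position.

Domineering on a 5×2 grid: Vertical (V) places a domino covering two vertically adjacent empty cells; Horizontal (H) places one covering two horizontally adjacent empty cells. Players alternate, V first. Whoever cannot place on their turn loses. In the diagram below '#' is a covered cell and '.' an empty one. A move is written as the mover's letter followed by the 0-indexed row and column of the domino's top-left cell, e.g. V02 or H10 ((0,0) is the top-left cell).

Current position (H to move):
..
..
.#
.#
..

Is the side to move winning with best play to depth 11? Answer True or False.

H winning at [../../.#/.#/..]: True

p1 H@[../../.#/.#/..]: H00[##/../.#/.#/..]+1* H10[../##/.#/.#/..]+1 H40[../../.#/.#/##]-1
p2 V@[##/../.#/.#/..]: V10[##/#./##/.#/..]-1* V20[##/../##/##/..]-1 V30[##/../.#/##/#.]-1
p3 H@[##/#./##/.#/..]: H40[##/#./##/.#/##]+1*
p4 V@[##/#./##/.#/##] terminal -1; root [../../.#/.#/..] d11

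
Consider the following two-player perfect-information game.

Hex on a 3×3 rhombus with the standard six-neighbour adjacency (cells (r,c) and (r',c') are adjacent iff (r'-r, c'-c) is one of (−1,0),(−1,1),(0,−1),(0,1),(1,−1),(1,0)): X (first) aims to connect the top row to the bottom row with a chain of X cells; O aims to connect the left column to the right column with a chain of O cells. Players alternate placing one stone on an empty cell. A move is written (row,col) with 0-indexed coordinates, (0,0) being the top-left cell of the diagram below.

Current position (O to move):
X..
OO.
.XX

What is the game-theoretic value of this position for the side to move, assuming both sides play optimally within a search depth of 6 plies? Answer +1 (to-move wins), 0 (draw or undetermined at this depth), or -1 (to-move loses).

value(X../OO./.XX, O) = +1

ply 1, O at X../OO./.XX | (0,1)=+1→XO./OO./.XX*; (0,2)=+1→X.O/OO./.XX; (1,2)=+1→X../OOO/.XX; (2,0)=+1→X../OO./OXX
ply 2, X at XO./OO./.XX | (0,2)=-1→XOX/OO./.XX*; (1,2)=-1→XO./OOX/.XX; (2,0)=-1→XO./OO./XXX
ply 3, O at XOX/OO./.XX | (1,2)=+1→XOX/OOO/.XX*; (2,0)=-1→XOX/OO./OXX
ply 4: XOX/OOO/.XX is terminal -1 (X); from X../OO./.XX depth 6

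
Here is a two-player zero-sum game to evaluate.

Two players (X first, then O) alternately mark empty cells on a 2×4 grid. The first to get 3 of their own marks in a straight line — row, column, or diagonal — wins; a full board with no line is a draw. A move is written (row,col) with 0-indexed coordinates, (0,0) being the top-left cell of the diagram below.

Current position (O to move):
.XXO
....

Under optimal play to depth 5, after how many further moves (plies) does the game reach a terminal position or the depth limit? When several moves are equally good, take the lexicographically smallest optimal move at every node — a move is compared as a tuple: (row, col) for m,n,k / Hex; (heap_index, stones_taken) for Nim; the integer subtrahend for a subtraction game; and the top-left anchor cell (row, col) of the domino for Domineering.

PV length from [.XXO/....]: 5 plies

ply 1, O at .XXO/.... | (0,0)=+0→OXXO/....*; (1,0)=-1→.XXO/O...; (1,1)=-1→.XXO/.O..; (1,2)=-1→.XXO/..O.; (1,3)=-1→.XXO/...O
ply 2, X at OXXO/.... | (1,0)=+0→OXXO/X...*; (1,1)=+0→OXXO/.X..; (1,2)=+0→OXXO/..X.; (1,3)=+0→OXXO/...X
ply 3, O at OXXO/X... | (1,1)=+0→OXXO/XO..*; (1,2)=+0→OXXO/X.O.; (1,3)=+0→OXXO/X..O
ply 4, X at OXXO/XO.. | (1,2)=+0→OXXO/XOX.*; (1,3)=+0→OXXO/XO.X
ply 5, O at OXXO/XOX. | (1,3)=+0→OXXO/XOXO*
ply 6: OXXO/XOXO is terminal +0 (X); from .XXO/.... depth 5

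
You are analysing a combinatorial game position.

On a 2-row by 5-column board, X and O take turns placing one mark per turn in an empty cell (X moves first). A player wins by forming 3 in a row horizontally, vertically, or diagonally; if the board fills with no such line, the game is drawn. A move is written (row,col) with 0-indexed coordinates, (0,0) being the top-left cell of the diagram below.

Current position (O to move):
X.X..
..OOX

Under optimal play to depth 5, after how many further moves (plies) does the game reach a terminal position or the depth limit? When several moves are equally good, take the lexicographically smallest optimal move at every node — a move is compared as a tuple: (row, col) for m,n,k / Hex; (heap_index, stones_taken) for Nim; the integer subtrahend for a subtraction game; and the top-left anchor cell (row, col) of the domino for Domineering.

PV length from [X.X../..OOX]: 1 ply

p1 O@[X.X../..OOX]: (0,1)[XOX../..OOX]+0 (0,3)[X.XO./..OOX]-1 (0,4)[X.X.O/..OOX]-1 (1,0)[X.X../O.OOX]-1 (1,1)[X.X../.OOOX]+1*
p2 X@[X.X../.OOOX] terminal -1; root [X.X../..OOX] d5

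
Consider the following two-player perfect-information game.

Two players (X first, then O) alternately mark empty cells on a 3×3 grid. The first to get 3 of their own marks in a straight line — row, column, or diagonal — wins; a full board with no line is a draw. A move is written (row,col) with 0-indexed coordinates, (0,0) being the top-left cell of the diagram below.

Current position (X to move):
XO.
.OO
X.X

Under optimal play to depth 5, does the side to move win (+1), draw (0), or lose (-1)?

value(XO./.OO/X.X, X) = +1

p1 X@[XO./.OO/X.X]: (0,2)[XOX/.OO/X.X]-1 (1,0)[XO./XOO/X.X]+1* (2,1)[XO./.OO/XXX]+1
p2 O@[XO./XOO/X.X] terminal -1; root [XO./.OO/X.X] d5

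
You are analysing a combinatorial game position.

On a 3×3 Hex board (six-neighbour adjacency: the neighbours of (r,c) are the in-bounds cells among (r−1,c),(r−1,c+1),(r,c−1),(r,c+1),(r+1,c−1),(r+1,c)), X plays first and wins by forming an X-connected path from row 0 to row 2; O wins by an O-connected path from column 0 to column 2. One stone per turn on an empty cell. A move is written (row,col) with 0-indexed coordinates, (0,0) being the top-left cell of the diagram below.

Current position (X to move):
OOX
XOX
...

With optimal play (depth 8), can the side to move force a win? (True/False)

ply 1, X at OOX/XOX/... | (2,0)=+1→OOX/XOX/X..*; (2,1)=+1→OOX/XOX/.X.; (2,2)=+1→OOX/XOX/..X
ply 2, O at OOX/XOX/X.. | (2,1)=-1→OOX/XOX/XO.*; (2,2)=-1→OOX/XOX/X.O
ply 3, X at OOX/XOX/XO. | (2,2)=+1→OOX/XOX/XOX*
ply 4: OOX/XOX/XOX is terminal -1 (O); from OOX/XOX/... depth 8

X winning at [OOX/XOX/...]: True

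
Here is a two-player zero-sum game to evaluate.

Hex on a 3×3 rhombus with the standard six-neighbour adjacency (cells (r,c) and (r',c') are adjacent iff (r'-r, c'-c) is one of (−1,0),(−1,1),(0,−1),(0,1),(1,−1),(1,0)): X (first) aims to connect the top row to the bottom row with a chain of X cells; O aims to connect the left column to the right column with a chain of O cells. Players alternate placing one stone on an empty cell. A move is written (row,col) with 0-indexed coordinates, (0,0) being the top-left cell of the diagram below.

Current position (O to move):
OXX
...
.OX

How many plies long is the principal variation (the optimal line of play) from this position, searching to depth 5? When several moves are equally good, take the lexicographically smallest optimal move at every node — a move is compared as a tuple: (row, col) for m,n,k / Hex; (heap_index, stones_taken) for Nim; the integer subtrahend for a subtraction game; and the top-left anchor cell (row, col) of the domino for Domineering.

[OXX/.../.OX] O move#1: (1,0):-1/OXX/O../.OX*, (1,1):-1/OXX/.O./.OX, (1,2):-1/OXX/..O/.OX, (2,0):-1/OXX/.../OOX
[OXX/O../.OX] X move#2: (1,1):+1/OXX/OX./.OX*, (1,2):+1/OXX/O.X/.OX, (2,0):+1/OXX/O../XOX
[OXX/OX./.OX] O move#3: (1,2):-1/OXX/OXO/.OX*, (2,0):-1/OXX/OX./OOX
[OXX/OXO/.OX] X move#4: (2,0):+1/OXX/OXO/XOX*
[OXX/OXO/XOX] end (terminal -1, O#5); searched OXX/.../.OX to 5

PV length from [OXX/.../.OX]: 4 plies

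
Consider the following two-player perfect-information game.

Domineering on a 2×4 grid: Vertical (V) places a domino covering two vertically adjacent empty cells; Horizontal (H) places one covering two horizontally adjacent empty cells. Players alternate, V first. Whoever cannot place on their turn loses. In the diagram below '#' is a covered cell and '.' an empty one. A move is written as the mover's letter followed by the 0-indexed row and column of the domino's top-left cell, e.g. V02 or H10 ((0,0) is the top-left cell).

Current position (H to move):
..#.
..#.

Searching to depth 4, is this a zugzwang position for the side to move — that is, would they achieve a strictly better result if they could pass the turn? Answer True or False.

zugzwang(..#./..#., H) = False

p1 H@[..#./..#.]: H00[###./..#.]+1* H10[..#./###.]+1
p2 V@[###./..#.]: V03[####/..##]-1*
p3 H@[####/..##]: H10[####/####]+1*
p4 V@[####/####] terminal -1; root [..#./..#.] d4
suppose H passes — search the same position with V to move:
pass> p1 V@[..#./..#.]: V00[#.#./#.#.]+1* V01[.##./.##.]+1 V03[..##/..##]-1
pass> p2 H@[#.#./#.#.] terminal -1; root [..#./..#.] d4
for H: play +1, pass -1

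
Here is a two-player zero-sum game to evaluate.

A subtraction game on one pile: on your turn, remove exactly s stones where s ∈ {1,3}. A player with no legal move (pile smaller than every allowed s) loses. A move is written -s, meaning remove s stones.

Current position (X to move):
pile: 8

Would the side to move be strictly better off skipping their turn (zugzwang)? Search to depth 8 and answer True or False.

ply 1, X at 8 | -1=-1→7*; -3=-1→5
ply 2, O at 7 | -1=+1→6*; -3=+1→4
ply 3, X at 6 | -1=-1→5*; -3=-1→3
ply 4, O at 5 | -1=+1→4*; -3=+1→2
ply 5, X at 4 | -1=-1→3*; -3=-1→1
ply 6, O at 3 | -1=+1→2*; -3=+1→0
ply 7, X at 2 | -1=-1→1*
ply 8, O at 1 | -1=+1→0*
ply 9: 0 is terminal -1 (X); from 8 depth 8
pass branch (O moves first from the same position):
  | ply 1, O at 8 | -1=-1→7*; -3=-1→5
  | ply 2, X at 7 | -1=+1→6*; -3=+1→4
  | ply 3, O at 6 | -1=-1→5*; -3=-1→3
  | ply 4, X at 5 | -1=+1→4*; -3=+1→2
  | ply 5, O at 4 | -1=-1→3*; -3=-1→1
  | ply 6, X at 3 | -1=+1→2*; -3=+1→0
  | ply 7, O at 2 | -1=-1→1*
  | ply 8, X at 1 | -1=+1→0*
  | ply 9: 0 is terminal -1 (O); from 8 depth 8
X moving scores -1; X passing scores +1

zugzwang(8, X) = True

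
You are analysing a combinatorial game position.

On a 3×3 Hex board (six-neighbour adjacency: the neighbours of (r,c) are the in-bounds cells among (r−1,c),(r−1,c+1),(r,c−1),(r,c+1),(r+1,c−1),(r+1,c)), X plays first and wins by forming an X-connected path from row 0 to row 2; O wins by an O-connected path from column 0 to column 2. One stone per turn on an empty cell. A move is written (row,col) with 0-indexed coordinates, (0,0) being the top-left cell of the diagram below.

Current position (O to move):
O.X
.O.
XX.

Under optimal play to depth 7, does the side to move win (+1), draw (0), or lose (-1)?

ply 1, O at O.X/.O./XX. | (0,1)=-1→OOX/.O./XX.; (1,0)=-1→O.X/OO./XX.; (1,2)=+1→O.X/.OO/XX.*; (2,2)=-1→O.X/.O./XXO
ply 2, X at O.X/.OO/XX. | (0,1)=-1→OXX/.OO/XX.*; (1,0)=-1→O.X/XOO/XX.; (2,2)=-1→O.X/.OO/XXX
ply 3, O at OXX/.OO/XX. | (1,0)=+1→OXX/OOO/XX.*; (2,2)=-1→OXX/.OO/XXO
ply 4: OXX/OOO/XX. is terminal -1 (X); from O.X/.O./XX. depth 7

value(O.X/.O./XX., O) = +1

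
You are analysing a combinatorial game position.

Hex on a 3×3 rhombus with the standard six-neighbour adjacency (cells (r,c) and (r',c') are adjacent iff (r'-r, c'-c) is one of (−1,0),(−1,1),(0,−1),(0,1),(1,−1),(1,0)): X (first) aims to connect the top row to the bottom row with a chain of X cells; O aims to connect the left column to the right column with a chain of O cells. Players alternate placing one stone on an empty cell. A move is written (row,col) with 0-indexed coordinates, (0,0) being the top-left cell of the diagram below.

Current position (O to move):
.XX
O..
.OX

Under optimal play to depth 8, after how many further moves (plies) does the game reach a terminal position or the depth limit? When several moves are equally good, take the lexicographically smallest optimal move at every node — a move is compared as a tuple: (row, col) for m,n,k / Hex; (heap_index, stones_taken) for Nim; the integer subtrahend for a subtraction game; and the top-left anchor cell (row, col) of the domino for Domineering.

PV length from [.XX/O../.OX]: 3 plies

ply 1, O at .XX/O../.OX | (0,0)=-1→OXX/O../.OX; (1,1)=-1→.XX/OO./.OX; (1,2)=+1→.XX/O.O/.OX*; (2,0)=-1→.XX/O../OOX
ply 2, X at .XX/O.O/.OX | (0,0)=-1→XXX/O.O/.OX*; (1,1)=-1→.XX/OXO/.OX; (2,0)=-1→.XX/O.O/XOX
ply 3, O at XXX/O.O/.OX | (1,1)=+1→XXX/OOO/.OX*; (2,0)=+1→XXX/O.O/OOX
ply 4: XXX/OOO/.OX is terminal -1 (X); from .XX/O../.OX depth 8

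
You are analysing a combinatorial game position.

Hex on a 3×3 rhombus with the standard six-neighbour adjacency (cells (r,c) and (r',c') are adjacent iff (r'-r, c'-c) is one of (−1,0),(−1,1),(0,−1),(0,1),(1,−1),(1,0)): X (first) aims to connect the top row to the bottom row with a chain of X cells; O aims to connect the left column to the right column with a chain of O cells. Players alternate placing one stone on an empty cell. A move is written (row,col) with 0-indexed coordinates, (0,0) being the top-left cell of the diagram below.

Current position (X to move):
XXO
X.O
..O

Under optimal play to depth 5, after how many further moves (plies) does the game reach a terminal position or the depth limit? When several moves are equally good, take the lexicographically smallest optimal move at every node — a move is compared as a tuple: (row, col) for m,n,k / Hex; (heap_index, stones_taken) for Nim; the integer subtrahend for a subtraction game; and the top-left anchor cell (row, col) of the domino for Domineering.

ply 1, X at XXO/X.O/..O | (1,1)=+1→XXO/XXO/..O*; (2,0)=+1→XXO/X.O/X.O; (2,1)=+1→XXO/X.O/.XO
ply 2, O at XXO/XXO/..O | (2,0)=-1→XXO/XXO/O.O*; (2,1)=-1→XXO/XXO/.OO
ply 3, X at XXO/XXO/O.O | (2,1)=+1→XXO/XXO/OXO*
ply 4: XXO/XXO/OXO is terminal -1 (O); from XXO/X.O/..O depth 5

PV length from [XXO/X.O/..O]: 3 plies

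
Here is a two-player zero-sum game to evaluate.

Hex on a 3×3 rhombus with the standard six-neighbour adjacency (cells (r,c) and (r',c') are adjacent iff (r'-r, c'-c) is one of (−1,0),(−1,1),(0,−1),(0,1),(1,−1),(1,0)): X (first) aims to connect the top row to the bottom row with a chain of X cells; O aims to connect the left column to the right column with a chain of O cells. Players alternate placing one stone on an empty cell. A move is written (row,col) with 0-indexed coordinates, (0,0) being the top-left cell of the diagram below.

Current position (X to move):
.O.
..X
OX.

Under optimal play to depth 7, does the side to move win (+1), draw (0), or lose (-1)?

ply 1, X at .O./..X/OX. | (0,0)=-1→XO./..X/OX.; (0,2)=+1→.OX/..X/OX.*; (1,0)=-1→.O./X.X/OX.; (1,1)=-1→.O./.XX/OX.; (2,2)=-1→.O./..X/OXX
ply 2: .OX/..X/OX. is terminal -1 (O); from .O./..X/OX. depth 7

value(.O./..X/OX., X) = +1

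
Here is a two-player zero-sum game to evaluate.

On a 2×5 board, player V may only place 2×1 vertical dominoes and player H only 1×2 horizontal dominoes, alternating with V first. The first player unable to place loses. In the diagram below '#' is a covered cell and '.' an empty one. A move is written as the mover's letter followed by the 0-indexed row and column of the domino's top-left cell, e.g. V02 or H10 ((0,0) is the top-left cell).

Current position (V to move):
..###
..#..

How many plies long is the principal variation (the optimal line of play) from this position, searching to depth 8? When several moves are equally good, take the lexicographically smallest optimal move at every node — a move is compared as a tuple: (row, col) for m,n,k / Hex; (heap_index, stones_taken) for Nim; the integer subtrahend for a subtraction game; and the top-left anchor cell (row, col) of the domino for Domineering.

p1 V@[..###/..#..]: V00[#.###/#.#..]+1* V01[.####/.##..]+1
p2 H@[#.###/#.#..]: H13[#.###/#.###]-1*
p3 V@[#.###/#.###]: V01[#####/#####]+1*
p4 H@[#####/#####] terminal -1; root [..###/..#..] d8

PV length from [..###/..#..]: 3 plies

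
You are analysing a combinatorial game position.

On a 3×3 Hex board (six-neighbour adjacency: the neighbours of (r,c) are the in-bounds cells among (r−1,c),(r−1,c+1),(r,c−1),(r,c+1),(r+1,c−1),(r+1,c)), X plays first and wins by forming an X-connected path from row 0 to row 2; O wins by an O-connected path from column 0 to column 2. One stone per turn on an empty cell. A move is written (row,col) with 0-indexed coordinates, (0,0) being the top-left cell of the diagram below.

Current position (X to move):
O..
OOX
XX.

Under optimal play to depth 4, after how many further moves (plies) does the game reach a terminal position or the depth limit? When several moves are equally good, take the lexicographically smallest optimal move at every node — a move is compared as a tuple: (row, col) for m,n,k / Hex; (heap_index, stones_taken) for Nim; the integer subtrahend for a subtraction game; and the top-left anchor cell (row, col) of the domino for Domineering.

[O../OOX/XX.] X move#1: (0,1):-1/OX./OOX/XX., (0,2):+1/O.X/OOX/XX.*, (2,2):-1/O../OOX/XXX
[O.X/OOX/XX.] end (terminal -1, O#2); searched O../OOX/XX. to 4

PV length from [O../OOX/XX.]: 1 ply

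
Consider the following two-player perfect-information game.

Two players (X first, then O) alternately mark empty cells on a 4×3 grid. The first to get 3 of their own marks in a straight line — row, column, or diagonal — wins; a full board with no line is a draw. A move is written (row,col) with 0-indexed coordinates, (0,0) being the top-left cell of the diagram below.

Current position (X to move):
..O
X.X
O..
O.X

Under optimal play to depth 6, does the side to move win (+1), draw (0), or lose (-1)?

ply 1, X at ..O/X.X/O../O.X | (0,0)=-1→X.O/X.X/O../O.X; (0,1)=-1→.XO/X.X/O../O.X; (1,1)=+1→..O/XXX/O../O.X*; (2,1)=+1→..O/X.X/OX./O.X; (2,2)=+1→..O/X.X/O.X/O.X; (3,1)=-1→..O/X.X/O../OXX
ply 2: ..O/XXX/O../O.X is terminal -1 (O); from ..O/X.X/O../O.X depth 6

value(..O/X.X/O../O.X, X) = +1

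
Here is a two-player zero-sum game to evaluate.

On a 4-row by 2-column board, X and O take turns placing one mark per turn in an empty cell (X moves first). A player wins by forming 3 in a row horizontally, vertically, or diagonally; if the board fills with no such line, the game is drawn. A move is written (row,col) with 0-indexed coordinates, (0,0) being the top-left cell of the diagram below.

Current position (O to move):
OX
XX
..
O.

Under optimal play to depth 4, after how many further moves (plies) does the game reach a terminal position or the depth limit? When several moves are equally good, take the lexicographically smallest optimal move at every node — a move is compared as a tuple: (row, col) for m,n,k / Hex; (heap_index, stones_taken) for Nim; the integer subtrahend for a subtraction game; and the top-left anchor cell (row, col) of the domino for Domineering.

PV length from [OX/XX/../O.]: 3 plies

p1 O@[OX/XX/../O.]: (2,0)[OX/XX/O./O.]-1 (2,1)[OX/XX/.O/O.]+0* (3,1)[OX/XX/../OO]-1
p2 X@[OX/XX/.O/O.]: (2,0)[OX/XX/XO/O.]+0* (3,1)[OX/XX/.O/OX]+0
p3 O@[OX/XX/XO/O.]: (3,1)[OX/XX/XO/OO]+0*
p4 X@[OX/XX/XO/OO] terminal +0; root [OX/XX/../O.] d4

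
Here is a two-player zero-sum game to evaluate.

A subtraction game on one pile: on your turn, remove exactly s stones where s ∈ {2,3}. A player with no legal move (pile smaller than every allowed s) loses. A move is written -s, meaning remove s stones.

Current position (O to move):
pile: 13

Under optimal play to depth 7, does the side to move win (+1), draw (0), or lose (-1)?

value(13, O) = +1

ply 1, O at 13 | -2=+1→11*; -3=+1→10
ply 2, X at 11 | -2=-1→9*; -3=-1→8
ply 3, O at 9 | -2=-1→7; -3=+1→6*
ply 4, X at 6 | -2=-1→4*; -3=-1→3
ply 5, O at 4 | -2=-1→2; -3=+1→1*
ply 6: 1 is terminal -1 (X); from 13 depth 7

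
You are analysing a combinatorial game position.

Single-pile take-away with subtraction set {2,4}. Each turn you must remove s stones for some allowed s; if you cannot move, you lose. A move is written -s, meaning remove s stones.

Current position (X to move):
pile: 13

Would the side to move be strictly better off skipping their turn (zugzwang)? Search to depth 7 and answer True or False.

[13] X move#1: -2:-1/11*, -4:-1/9
[11] O move#2: -2:-1/9, -4:+1/7*
[7] X move#3: -2:-1/5*, -4:-1/3
[5] O move#4: -2:-1/3, -4:+1/1*
[1] end (terminal -1, X#5); searched 13 to 7
pass branch (O moves first from the same position):
  | [13] O move#1: -2:-1/11*, -4:-1/9
  | [11] X move#2: -2:-1/9, -4:+1/7*
  | [7] O move#3: -2:-1/5*, -4:-1/3
  | [5] X move#4: -2:-1/3, -4:+1/1*
  | [1] end (terminal -1, O#5); searched 13 to 7
X moving scores -1; X passing scores +1

zugzwang(13, X) = True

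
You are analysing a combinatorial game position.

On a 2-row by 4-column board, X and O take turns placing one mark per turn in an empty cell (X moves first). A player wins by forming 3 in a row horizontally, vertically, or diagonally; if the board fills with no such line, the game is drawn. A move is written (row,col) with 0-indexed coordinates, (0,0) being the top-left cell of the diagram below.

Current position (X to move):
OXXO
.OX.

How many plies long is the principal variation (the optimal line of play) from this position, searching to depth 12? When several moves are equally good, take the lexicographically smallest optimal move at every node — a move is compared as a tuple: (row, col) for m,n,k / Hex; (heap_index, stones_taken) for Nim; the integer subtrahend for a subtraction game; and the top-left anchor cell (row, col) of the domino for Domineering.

[OXXO/.OX.] X move#1: (1,0):+0/OXXO/XOX.*, (1,3):+0/OXXO/.OXX
[OXXO/XOX.] O move#2: (1,3):+0/OXXO/XOXO*
[OXXO/XOXO] end (terminal +0, X#3); searched OXXO/.OX. to 12

PV length from [OXXO/.OX.]: 2 plies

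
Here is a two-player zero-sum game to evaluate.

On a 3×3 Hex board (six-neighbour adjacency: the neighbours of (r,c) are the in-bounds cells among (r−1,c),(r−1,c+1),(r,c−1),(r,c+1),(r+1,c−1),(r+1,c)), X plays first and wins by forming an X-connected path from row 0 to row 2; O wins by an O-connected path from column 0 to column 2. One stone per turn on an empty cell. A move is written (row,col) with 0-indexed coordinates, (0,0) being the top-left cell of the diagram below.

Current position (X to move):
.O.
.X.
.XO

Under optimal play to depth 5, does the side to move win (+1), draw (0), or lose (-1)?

value(.O./.X./.XO, X) = +1

ply 1, X at .O./.X./.XO | (0,0)=+1→XO./.X./.XO*; (0,2)=+1→.OX/.X./.XO; (1,0)=+1→.O./XX./.XO; (1,2)=-1→.O./.XX/.XO; (2,0)=-1→.O./.X./XXO
ply 2, O at XO./.X./.XO | (0,2)=-1→XOO/.X./.XO*; (1,0)=-1→XO./OX./.XO; (1,2)=-1→XO./.XO/.XO; (2,0)=-1→XO./.X./OXO
ply 3, X at XOO/.X./.XO | (1,0)=+1→XOO/XX./.XO*; (1,2)=-1→XOO/.XX/.XO; (2,0)=-1→XOO/.X./XXO
ply 4: XOO/XX./.XO is terminal -1 (O); from .O./.X./.XO depth 5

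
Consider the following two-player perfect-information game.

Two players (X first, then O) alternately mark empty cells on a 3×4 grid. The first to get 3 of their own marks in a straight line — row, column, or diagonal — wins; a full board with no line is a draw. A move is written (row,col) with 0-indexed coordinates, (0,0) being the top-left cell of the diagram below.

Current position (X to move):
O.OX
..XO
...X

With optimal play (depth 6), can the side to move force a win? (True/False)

ply 1, X at O.OX/..XO/...X | (0,1)=+1→OXOX/..XO/...X*; (1,0)=-1→O.OX/X.XO/...X; (1,1)=-1→O.OX/.XXO/...X; (2,0)=-1→O.OX/..XO/X..X; (2,1)=+1→O.OX/..XO/.X.X; (2,2)=-1→O.OX/..XO/..XX
ply 2: OXOX/..XO/...X is terminal -1 (O); from O.OX/..XO/...X depth 6

X winning at [O.OX/..XO/...X]: True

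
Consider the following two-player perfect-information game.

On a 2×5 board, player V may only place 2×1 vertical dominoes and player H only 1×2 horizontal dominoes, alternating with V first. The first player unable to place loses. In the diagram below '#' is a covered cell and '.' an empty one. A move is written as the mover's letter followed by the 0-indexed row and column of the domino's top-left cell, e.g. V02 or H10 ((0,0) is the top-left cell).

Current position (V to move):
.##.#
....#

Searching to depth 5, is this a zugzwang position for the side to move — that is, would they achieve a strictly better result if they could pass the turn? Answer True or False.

[.##.#/....#] V move#1: V00:-1/###.#/#...#*, V03:-1/.####/...##
[###.#/#...#] H move#2: H11:-1/###.#/###.#, H12:+1/###.#/#.###*
[###.#/#.###] end (terminal -1, V#3); searched .##.#/....# to 5
pass branch (H moves first from the same position):
  | [.##.#/....#] H move#1: H10:-1/.##.#/##..#*, H11:-1/.##.#/.##.#, H12:-1/.##.#/..###
  | [.##.#/##..#] V move#2: V03:+1/.####/##.##*
  | [.####/##.##] end (terminal -1, H#3); searched .##.#/....# to 5
V moving scores -1; V passing scores +1

zugzwang(.##.#/....#, V) = True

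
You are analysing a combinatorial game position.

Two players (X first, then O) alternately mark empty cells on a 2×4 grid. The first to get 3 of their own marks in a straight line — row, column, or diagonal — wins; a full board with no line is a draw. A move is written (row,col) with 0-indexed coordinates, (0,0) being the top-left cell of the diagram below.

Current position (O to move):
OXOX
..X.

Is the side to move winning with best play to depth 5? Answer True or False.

[OXOX/..X.] O move#1: (1,0):+0/OXOX/O.X.*, (1,1):+0/OXOX/.OX., (1,3):+0/OXOX/..XO
[OXOX/O.X.] X move#2: (1,1):+0/OXOX/OXX.*, (1,3):+0/OXOX/O.XX
[OXOX/OXX.] O move#3: (1,3):+0/OXOX/OXXO*
[OXOX/OXXO] end (terminal +0, X#4); searched OXOX/..X. to 5

O winning at [OXOX/..X.]: False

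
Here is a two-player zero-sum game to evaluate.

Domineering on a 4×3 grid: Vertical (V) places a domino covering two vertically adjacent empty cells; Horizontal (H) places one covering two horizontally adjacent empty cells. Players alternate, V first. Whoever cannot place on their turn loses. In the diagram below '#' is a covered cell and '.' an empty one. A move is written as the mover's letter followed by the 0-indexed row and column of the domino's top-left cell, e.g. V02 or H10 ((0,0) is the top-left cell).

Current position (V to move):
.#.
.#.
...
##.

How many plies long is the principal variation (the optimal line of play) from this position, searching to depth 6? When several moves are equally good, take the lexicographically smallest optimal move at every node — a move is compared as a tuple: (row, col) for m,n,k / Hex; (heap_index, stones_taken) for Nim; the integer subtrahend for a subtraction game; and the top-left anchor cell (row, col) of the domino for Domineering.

PV length from [.#./.#./.../##.]: 3 plies

p1 V@[.#./.#./.../##.]: V00[##./##./.../##.]+1* V02[.##/.##/.../##.]+1 V10[.#./##./#../##.]+1 V12[.#./.##/..#/##.]+1 V22[.#./.#./..#/###]+1
p2 H@[##./##./.../##.]: H20[##./##./##./##.]-1* H21[##./##./.##/##.]-1
p3 V@[##./##./##./##.]: V02[###/###/##./##.]+1* V12[##./###/###/##.]+1 V22[##./##./###/###]+1
p4 H@[###/###/##./##.] terminal -1; root [.#./.#./.../##.] d6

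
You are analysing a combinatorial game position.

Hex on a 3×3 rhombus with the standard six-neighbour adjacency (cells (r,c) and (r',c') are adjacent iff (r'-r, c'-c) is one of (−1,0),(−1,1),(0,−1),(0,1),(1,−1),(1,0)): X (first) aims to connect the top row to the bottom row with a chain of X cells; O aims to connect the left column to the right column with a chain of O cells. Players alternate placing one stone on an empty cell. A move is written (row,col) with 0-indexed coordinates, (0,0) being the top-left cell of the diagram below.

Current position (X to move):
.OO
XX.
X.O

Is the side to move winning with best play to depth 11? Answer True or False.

ply 1, X at .OO/XX./X.O | (0,0)=+1→XOO/XX./X.O*; (1,2)=-1→.OO/XXX/X.O; (2,1)=-1→.OO/XX./XXO
ply 2: XOO/XX./X.O is terminal -1 (O); from .OO/XX./X.O depth 11

X winning at [.OO/XX./X.O]: True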